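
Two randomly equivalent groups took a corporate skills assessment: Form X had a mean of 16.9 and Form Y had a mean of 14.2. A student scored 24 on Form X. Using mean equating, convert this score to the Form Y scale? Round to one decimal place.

Mean equating: y = x + (M_Y − M_X) = 24 + (14.2 − 16.9) = 21.3

21.3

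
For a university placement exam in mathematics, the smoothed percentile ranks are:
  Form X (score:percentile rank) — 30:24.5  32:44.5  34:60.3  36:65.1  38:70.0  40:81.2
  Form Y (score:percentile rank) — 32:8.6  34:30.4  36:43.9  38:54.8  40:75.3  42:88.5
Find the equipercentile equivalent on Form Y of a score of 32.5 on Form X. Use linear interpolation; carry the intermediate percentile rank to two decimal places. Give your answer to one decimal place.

36.8

PR of 32.5 on Form X: 44.5 + (32.5 − 32)/(34 − 32) × (60.3 − 44.5) = 48.45
On Form Y, PR 48.45 falls between score 36 (PR 43.9) and 38 (PR 54.8).
Interpolate: 36 + (48.45 − 43.9)/(54.8 − 43.9) × (38 − 36) = 36.8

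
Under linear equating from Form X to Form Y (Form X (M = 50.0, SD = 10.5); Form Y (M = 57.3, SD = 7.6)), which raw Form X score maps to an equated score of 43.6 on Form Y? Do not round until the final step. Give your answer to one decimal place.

31.1

Invert y = (SD_Y/SD_X)(x − M_X) + M_Y:
x = (SD_X/SD_Y)(y − M_Y) + M_X = (10.5/7.6)(43.6 − 57.3) + 50.0
x = 1.381579 × -13.700 + 50.0 = 31.1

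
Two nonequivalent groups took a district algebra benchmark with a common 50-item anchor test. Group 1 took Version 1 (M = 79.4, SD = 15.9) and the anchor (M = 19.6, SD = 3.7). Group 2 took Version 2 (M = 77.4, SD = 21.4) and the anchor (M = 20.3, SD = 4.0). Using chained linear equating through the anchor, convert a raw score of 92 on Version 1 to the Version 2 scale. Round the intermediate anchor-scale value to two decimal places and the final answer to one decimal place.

89.3

Version 1 → anchor (Group 1): v = (3.7/15.9)(92 − 79.4) + 19.6 = 22.53
anchor → Version 2 (Group 2): y = (21.4/4.0)(22.53 − 20.3) + 77.4 = 89.3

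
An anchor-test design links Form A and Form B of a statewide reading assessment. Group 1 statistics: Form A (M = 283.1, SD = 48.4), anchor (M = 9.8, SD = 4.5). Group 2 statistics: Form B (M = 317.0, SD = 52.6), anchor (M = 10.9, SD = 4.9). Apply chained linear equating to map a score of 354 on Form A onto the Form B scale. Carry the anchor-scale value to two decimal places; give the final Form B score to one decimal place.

375.9

Form A → anchor (Group 1): v = (4.5/48.4)(354 − 283.1) + 9.8 = 16.39
anchor → Form B (Group 2): y = (52.6/4.9)(16.39 − 10.9) + 317.0 = 375.9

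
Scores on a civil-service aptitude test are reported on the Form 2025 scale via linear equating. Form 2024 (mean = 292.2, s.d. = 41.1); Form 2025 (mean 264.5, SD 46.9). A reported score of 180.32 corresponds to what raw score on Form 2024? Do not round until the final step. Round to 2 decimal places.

218.43

Invert y = (SD_Y/SD_X)(x − M_X) + M_Y:
x = (SD_X/SD_Y)(y − M_Y) + M_X = (41.1/46.9)(180.32 − 264.5) + 292.2
x = 0.876333 × -84.180 + 292.2 = 218.43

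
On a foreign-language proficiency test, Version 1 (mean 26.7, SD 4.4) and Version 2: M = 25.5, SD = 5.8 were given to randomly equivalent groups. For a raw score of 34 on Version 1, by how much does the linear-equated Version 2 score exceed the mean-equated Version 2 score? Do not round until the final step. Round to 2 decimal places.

Mean-equated: 34 + (25.5 − 26.7) = 32.80
Linear-equated: (5.8/4.4)(34 − 26.7) + 25.5 = 35.123
Difference = 35.123 − 32.80 = 2.32

2.32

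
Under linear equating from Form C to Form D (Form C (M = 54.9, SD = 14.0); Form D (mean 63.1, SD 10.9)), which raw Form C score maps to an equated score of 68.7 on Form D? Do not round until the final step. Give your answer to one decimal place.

Invert y = (SD_Y/SD_X)(x − M_X) + M_Y:
x = (SD_X/SD_Y)(y − M_Y) + M_X = (14.0/10.9)(68.7 − 63.1) + 54.9
x = 1.284404 × 5.600 + 54.9 = 62.1

62.1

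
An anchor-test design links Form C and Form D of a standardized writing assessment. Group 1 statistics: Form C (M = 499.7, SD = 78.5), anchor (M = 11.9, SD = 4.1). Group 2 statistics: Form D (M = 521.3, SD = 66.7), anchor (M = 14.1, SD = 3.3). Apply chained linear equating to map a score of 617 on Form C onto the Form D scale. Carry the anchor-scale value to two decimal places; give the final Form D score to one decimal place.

600.7

Form C → anchor (Group 1): v = (4.1/78.5)(617 − 499.7) + 11.9 = 18.03
anchor → Form D (Group 2): y = (66.7/3.3)(18.03 − 14.1) + 521.3 = 600.7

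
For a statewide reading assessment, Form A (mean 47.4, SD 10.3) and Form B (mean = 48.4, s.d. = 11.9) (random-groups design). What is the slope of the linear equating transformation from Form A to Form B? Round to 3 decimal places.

1.155

A = SD_Y / SD_X = 11.9 / 10.3 = 1.155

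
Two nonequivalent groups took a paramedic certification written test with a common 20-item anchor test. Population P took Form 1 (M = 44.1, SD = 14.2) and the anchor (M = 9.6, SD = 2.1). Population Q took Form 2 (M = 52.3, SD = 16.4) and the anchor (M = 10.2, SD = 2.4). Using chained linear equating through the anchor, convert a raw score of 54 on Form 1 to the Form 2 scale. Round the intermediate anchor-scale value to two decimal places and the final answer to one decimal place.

58.2

Form 1 → anchor (Population P): v = (2.1/14.2)(54 − 44.1) + 9.6 = 11.06
anchor → Form 2 (Population Q): y = (16.4/2.4)(11.06 − 10.2) + 52.3 = 58.2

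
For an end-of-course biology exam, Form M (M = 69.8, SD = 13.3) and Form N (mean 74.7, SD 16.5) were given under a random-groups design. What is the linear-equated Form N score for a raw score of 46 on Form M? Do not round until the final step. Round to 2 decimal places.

Linear equating: y = (SD_Y/SD_X)(x − M_X) + M_Y
y = (16.5/13.3)(46 − 69.8) + 74.7
y = 1.240602 × -23.8 + 74.7 = -29.5263 + 74.7 = 45.17

45.17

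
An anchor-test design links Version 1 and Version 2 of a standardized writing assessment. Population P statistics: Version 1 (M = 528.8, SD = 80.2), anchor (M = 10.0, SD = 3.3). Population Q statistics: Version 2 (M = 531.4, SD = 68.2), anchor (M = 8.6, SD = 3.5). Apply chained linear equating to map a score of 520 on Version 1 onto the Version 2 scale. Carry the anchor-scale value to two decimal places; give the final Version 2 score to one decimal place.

551.7

Version 1 → anchor (Population P): v = (3.3/80.2)(520 − 528.8) + 10.0 = 9.64
anchor → Version 2 (Population Q): y = (68.2/3.5)(9.64 − 8.6) + 531.4 = 551.7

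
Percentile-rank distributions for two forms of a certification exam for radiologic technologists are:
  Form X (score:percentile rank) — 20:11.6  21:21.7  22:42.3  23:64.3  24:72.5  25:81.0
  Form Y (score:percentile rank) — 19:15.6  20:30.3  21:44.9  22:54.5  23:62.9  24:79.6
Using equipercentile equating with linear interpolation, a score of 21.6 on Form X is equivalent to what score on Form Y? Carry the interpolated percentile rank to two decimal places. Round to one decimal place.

20.3

PR of 21.6 on Form X: 21.7 + (21.6 − 21)/(22 − 21) × (42.3 − 21.7) = 34.06
On Form Y, PR 34.06 falls between score 20 (PR 30.3) and 21 (PR 44.9).
Interpolate: 20 + (34.06 − 30.3)/(44.9 − 30.3) × (21 − 20) = 20.3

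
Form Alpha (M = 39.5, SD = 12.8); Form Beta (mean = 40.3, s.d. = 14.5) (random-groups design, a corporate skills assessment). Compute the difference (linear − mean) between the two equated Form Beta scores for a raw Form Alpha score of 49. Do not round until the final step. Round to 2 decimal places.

1.26

Mean-equated: 49 + (40.3 − 39.5) = 49.80
Linear-equated: (14.5/12.8)(49 − 39.5) + 40.3 = 51.062
Difference = 51.062 − 49.80 = 1.26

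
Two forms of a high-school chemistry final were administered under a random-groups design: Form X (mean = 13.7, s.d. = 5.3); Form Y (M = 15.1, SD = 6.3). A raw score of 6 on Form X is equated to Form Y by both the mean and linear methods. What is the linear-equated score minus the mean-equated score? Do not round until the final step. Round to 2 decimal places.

-1.45

Mean-equated: 6 + (15.1 − 13.7) = 7.40
Linear-equated: (6.3/5.3)(6 − 13.7) + 15.1 = 5.947
Difference = 5.947 − 7.40 = -1.45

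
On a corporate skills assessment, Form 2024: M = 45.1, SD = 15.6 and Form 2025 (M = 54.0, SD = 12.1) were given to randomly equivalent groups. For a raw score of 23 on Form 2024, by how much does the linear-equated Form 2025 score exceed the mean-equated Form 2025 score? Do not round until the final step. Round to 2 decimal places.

Mean-equated: 23 + (54.0 − 45.1) = 31.90
Linear-equated: (12.1/15.6)(23 − 45.1) + 54.0 = 36.858
Difference = 36.858 − 31.90 = 4.96

4.96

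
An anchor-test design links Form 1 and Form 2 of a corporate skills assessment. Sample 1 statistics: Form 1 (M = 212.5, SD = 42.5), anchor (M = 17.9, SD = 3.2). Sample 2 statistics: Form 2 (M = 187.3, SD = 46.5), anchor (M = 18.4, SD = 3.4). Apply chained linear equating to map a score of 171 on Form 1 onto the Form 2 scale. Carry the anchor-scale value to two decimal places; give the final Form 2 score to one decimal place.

Form 1 → anchor (Sample 1): v = (3.2/42.5)(171 − 212.5) + 17.9 = 14.78
anchor → Form 2 (Sample 2): y = (46.5/3.4)(14.78 − 18.4) + 187.3 = 137.8

137.8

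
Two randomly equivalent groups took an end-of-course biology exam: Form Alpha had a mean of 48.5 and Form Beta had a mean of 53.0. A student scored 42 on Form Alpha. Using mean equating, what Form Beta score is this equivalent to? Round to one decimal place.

46.5

Mean equating: y = x + (M_Y − M_X) = 42 + (53.0 − 48.5) = 46.5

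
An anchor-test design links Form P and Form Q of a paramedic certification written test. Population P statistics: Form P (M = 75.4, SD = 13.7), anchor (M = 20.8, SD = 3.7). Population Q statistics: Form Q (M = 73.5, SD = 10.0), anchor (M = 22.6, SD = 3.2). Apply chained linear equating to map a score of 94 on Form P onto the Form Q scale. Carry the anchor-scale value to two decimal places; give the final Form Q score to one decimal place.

Form P → anchor (Population P): v = (3.7/13.7)(94 − 75.4) + 20.8 = 25.82
anchor → Form Q (Population Q): y = (10.0/3.2)(25.82 − 22.6) + 73.5 = 83.6

83.6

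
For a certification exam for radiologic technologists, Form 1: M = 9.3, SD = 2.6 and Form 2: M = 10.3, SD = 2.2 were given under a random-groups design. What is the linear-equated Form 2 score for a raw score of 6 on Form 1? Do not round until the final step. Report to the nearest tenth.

Linear equating: y = (SD_Y/SD_X)(x − M_X) + M_Y
y = (2.2/2.6)(6 − 9.3) + 10.3
y = 0.846154 × -3.3 + 10.3 = -2.7923 + 10.3 = 7.5

7.5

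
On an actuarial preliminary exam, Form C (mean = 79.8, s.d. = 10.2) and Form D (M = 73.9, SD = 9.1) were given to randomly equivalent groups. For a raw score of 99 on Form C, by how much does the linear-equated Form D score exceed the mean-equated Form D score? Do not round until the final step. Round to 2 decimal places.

-2.07

Mean-equated: 99 + (73.9 − 79.8) = 93.10
Linear-equated: (9.1/10.2)(99 − 79.8) + 73.9 = 91.029
Difference = 91.029 − 93.10 = -2.07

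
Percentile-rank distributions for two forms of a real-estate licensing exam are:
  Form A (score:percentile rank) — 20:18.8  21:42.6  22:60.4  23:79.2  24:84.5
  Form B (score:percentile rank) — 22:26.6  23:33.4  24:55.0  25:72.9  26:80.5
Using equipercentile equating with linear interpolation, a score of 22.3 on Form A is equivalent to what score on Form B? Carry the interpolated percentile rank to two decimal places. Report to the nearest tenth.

24.6

PR of 22.3 on Form A: 60.4 + (22.3 − 22)/(23 − 22) × (79.2 − 60.4) = 66.04
On Form B, PR 66.04 falls between score 24 (PR 55.0) and 25 (PR 72.9).
Interpolate: 24 + (66.04 − 55.0)/(72.9 − 55.0) × (25 − 24) = 24.6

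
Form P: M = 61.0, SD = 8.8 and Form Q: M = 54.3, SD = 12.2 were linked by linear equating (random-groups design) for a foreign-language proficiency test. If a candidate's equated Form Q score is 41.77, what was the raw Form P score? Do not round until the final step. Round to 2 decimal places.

Invert y = (SD_Y/SD_X)(x − M_X) + M_Y:
x = (SD_X/SD_Y)(y − M_Y) + M_X = (8.8/12.2)(41.77 − 54.3) + 61.0
x = 0.721311 × -12.530 + 61.0 = 51.96

51.96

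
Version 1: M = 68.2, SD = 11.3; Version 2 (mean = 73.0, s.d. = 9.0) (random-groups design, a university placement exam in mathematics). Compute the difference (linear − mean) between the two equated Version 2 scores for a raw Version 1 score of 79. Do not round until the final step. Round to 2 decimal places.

Mean-equated: 79 + (73.0 − 68.2) = 83.80
Linear-equated: (9.0/11.3)(79 − 68.2) + 73.0 = 81.602
Difference = 81.602 − 83.80 = -2.20

-2.20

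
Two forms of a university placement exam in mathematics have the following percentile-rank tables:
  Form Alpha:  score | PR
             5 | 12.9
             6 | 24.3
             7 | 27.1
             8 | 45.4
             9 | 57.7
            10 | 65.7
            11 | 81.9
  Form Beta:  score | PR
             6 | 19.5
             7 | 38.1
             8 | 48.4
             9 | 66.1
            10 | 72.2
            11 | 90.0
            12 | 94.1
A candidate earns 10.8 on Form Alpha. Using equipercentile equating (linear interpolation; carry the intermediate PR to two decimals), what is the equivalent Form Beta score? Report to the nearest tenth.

PR of 10.8 on Form Alpha: 65.7 + (10.8 − 10)/(11 − 10) × (81.9 − 65.7) = 78.66
On Form Beta, PR 78.66 falls between score 10 (PR 72.2) and 11 (PR 90.0).
Interpolate: 10 + (78.66 − 72.2)/(90.0 − 72.2) × (11 − 10) = 10.4

10.4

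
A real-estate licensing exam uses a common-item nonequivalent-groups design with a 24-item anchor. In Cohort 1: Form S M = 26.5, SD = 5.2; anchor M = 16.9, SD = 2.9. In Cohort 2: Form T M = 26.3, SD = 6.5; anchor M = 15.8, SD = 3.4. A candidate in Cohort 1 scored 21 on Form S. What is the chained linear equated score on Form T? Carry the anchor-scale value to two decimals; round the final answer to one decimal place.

Form S → anchor (Cohort 1): v = (2.9/5.2)(21 − 26.5) + 16.9 = 13.83
anchor → Form T (Cohort 2): y = (6.5/3.4)(13.83 − 15.8) + 26.3 = 22.5

22.5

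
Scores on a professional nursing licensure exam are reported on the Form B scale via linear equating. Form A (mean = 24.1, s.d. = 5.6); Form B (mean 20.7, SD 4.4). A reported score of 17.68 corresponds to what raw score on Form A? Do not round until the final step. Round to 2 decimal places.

20.26

Invert y = (SD_Y/SD_X)(x − M_X) + M_Y:
x = (SD_X/SD_Y)(y − M_Y) + M_X = (5.6/4.4)(17.68 − 20.7) + 24.1
x = 1.272727 × -3.020 + 24.1 = 20.26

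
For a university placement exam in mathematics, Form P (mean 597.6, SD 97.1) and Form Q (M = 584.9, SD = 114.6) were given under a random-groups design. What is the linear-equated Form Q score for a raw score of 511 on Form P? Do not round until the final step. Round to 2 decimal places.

482.69

Linear equating: y = (SD_Y/SD_X)(x − M_X) + M_Y
y = (114.6/97.1)(511 − 597.6) + 584.9
y = 1.180227 × -86.6 + 584.9 = -102.2076 + 584.9 = 482.69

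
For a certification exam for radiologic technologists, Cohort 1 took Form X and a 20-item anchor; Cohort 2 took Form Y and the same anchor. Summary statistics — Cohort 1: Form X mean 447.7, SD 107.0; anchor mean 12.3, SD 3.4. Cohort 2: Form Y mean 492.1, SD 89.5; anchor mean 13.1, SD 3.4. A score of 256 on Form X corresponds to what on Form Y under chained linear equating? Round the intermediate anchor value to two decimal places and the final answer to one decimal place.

Form X → anchor (Cohort 1): v = (3.4/107.0)(256 − 447.7) + 12.3 = 6.21
anchor → Form Y (Cohort 2): y = (89.5/3.4)(6.21 − 13.1) + 492.1 = 310.7

310.7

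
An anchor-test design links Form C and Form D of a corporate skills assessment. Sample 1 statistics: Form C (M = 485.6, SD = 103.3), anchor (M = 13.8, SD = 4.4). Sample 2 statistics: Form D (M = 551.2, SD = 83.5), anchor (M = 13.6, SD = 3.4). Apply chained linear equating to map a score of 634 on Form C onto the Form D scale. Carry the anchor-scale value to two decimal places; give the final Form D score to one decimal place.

Form C → anchor (Sample 1): v = (4.4/103.3)(634 − 485.6) + 13.8 = 20.12
anchor → Form D (Sample 2): y = (83.5/3.4)(20.12 − 13.6) + 551.2 = 711.3

711.3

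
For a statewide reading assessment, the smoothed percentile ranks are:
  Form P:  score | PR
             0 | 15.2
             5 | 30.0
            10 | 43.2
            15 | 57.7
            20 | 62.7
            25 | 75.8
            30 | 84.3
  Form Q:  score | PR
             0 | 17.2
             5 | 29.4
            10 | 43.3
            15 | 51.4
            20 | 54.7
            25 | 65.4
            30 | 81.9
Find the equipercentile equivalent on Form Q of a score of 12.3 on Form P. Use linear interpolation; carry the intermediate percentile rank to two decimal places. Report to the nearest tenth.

PR of 12.3 on Form P: 43.2 + (12.3 − 10)/(15 − 10) × (57.7 − 43.2) = 49.87
On Form Q, PR 49.87 falls between score 10 (PR 43.3) and 15 (PR 51.4).
Interpolate: 10 + (49.87 − 43.3)/(51.4 − 43.3) × (15 − 10) = 14.1

14.1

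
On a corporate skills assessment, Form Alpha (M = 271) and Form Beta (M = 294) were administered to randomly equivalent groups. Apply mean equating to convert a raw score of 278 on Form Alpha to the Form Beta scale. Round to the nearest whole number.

Mean equating: y = x + (M_Y − M_X) = 278 + (294 − 271) = 301

301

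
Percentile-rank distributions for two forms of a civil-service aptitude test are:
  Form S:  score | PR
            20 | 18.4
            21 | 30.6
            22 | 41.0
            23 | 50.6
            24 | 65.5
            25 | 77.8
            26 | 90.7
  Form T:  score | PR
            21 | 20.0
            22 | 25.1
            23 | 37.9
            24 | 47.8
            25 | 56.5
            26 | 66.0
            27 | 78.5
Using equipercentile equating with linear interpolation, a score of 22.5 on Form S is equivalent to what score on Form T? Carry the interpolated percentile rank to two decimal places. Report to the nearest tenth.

23.8

PR of 22.5 on Form S: 41.0 + (22.5 − 22)/(23 − 22) × (50.6 − 41.0) = 45.80
On Form T, PR 45.80 falls between score 23 (PR 37.9) and 24 (PR 47.8).
Interpolate: 23 + (45.80 − 37.9)/(47.8 − 37.9) × (24 − 23) = 23.8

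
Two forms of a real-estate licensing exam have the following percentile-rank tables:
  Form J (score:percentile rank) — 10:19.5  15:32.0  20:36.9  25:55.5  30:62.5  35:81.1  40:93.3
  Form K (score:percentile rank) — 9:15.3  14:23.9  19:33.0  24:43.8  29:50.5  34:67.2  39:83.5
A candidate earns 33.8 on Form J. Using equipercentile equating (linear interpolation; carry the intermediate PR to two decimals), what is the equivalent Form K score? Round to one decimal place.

PR of 33.8 on Form J: 62.5 + (33.8 − 30)/(35 − 30) × (81.1 − 62.5) = 76.64
On Form K, PR 76.64 falls between score 34 (PR 67.2) and 39 (PR 83.5).
Interpolate: 34 + (76.64 − 67.2)/(83.5 − 67.2) × (39 − 34) = 36.9

36.9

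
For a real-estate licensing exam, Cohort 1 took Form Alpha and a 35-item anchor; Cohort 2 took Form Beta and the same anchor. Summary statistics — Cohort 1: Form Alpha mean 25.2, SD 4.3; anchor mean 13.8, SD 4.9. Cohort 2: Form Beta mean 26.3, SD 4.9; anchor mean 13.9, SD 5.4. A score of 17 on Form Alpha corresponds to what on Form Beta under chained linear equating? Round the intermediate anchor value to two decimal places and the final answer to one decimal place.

Form Alpha → anchor (Cohort 1): v = (4.9/4.3)(17 − 25.2) + 13.8 = 4.46
anchor → Form Beta (Cohort 2): y = (4.9/5.4)(4.46 − 13.9) + 26.3 = 17.7

17.7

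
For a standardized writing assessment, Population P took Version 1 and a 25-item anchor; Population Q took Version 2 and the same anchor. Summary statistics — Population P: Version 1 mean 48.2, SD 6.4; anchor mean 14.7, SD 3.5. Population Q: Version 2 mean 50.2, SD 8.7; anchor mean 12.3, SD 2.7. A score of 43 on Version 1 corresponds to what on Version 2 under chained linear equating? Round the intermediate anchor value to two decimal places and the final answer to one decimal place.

Version 1 → anchor (Population P): v = (3.5/6.4)(43 − 48.2) + 14.7 = 11.86
anchor → Version 2 (Population Q): y = (8.7/2.7)(11.86 − 12.3) + 50.2 = 48.8

48.8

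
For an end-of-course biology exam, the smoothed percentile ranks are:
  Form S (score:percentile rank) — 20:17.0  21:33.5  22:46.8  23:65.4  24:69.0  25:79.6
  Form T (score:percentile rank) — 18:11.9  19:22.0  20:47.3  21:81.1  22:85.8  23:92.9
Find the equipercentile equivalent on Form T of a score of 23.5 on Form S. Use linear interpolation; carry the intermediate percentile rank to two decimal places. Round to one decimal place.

PR of 23.5 on Form S: 65.4 + (23.5 − 23)/(24 − 23) × (69.0 − 65.4) = 67.20
On Form T, PR 67.20 falls between score 20 (PR 47.3) and 21 (PR 81.1).
Interpolate: 20 + (67.20 − 47.3)/(81.1 − 47.3) × (21 − 20) = 20.6

20.6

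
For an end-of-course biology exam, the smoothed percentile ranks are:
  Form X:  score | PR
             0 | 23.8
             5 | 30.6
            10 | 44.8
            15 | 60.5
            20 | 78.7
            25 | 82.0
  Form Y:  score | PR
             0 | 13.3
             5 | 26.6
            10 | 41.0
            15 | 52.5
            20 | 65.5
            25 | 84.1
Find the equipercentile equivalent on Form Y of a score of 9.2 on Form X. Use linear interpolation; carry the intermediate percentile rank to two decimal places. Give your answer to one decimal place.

PR of 9.2 on Form X: 30.6 + (9.2 − 5)/(10 − 5) × (44.8 − 30.6) = 42.53
On Form Y, PR 42.53 falls between score 10 (PR 41.0) and 15 (PR 52.5).
Interpolate: 10 + (42.53 − 41.0)/(52.5 − 41.0) × (15 − 10) = 10.7

10.7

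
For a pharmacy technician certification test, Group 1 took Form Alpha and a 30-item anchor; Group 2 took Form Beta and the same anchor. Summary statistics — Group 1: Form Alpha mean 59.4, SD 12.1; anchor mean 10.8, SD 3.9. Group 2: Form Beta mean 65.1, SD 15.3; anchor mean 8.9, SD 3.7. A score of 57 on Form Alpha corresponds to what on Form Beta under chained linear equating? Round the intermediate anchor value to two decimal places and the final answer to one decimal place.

Form Alpha → anchor (Group 1): v = (3.9/12.1)(57 − 59.4) + 10.8 = 10.03
anchor → Form Beta (Group 2): y = (15.3/3.7)(10.03 − 8.9) + 65.1 = 69.8

69.8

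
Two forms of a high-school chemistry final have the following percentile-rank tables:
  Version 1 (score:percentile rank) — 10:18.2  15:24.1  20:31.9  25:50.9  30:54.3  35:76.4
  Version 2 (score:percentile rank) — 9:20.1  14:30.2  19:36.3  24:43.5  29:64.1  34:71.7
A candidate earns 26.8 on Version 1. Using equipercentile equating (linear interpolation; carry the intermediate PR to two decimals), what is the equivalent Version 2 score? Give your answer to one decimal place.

PR of 26.8 on Version 1: 50.9 + (26.8 − 25)/(30 − 25) × (54.3 − 50.9) = 52.12
On Version 2, PR 52.12 falls between score 24 (PR 43.5) and 29 (PR 64.1).
Interpolate: 24 + (52.12 − 43.5)/(64.1 − 43.5) × (29 − 24) = 26.1

26.1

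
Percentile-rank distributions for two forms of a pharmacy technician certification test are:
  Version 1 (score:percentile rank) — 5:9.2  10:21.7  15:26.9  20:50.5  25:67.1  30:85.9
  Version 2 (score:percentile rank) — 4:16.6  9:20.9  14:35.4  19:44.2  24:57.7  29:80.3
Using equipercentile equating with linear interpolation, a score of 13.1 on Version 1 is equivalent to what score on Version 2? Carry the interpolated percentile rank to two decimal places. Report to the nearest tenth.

10.4

PR of 13.1 on Version 1: 21.7 + (13.1 − 10)/(15 − 10) × (26.9 − 21.7) = 24.92
On Version 2, PR 24.92 falls between score 9 (PR 20.9) and 14 (PR 35.4).
Interpolate: 9 + (24.92 − 20.9)/(35.4 − 20.9) × (14 − 9) = 10.4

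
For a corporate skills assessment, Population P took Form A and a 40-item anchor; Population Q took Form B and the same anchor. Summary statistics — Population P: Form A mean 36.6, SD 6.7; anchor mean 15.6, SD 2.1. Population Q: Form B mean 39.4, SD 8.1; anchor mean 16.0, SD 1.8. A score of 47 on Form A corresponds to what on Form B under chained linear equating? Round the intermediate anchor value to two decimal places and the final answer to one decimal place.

52.3

Form A → anchor (Population P): v = (2.1/6.7)(47 − 36.6) + 15.6 = 18.86
anchor → Form B (Population Q): y = (8.1/1.8)(18.86 − 16.0) + 39.4 = 52.3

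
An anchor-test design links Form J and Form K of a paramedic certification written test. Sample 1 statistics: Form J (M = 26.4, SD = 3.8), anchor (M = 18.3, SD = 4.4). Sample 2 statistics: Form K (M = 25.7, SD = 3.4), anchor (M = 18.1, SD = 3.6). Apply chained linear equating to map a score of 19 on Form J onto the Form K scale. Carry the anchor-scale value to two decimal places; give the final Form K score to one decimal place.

Form J → anchor (Sample 1): v = (4.4/3.8)(19 − 26.4) + 18.3 = 9.73
anchor → Form K (Sample 2): y = (3.4/3.6)(9.73 − 18.1) + 25.7 = 17.8

17.8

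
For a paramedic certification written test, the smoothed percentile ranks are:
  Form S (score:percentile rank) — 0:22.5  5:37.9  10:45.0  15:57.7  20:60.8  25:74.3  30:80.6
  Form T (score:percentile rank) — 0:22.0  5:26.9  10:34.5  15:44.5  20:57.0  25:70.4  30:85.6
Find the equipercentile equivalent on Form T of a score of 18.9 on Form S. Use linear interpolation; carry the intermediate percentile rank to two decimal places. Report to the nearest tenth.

21.2

PR of 18.9 on Form S: 57.7 + (18.9 − 15)/(20 − 15) × (60.8 − 57.7) = 60.12
On Form T, PR 60.12 falls between score 20 (PR 57.0) and 25 (PR 70.4).
Interpolate: 20 + (60.12 − 57.0)/(70.4 − 57.0) × (25 − 20) = 21.2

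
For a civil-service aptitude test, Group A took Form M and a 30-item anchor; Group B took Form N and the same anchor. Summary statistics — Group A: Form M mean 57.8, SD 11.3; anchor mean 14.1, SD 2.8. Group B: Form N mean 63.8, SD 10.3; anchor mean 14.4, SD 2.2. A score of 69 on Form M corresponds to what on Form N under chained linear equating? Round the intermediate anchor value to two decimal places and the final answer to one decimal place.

75.4

Form M → anchor (Group A): v = (2.8/11.3)(69 − 57.8) + 14.1 = 16.88
anchor → Form N (Group B): y = (10.3/2.2)(16.88 − 14.4) + 63.8 = 75.4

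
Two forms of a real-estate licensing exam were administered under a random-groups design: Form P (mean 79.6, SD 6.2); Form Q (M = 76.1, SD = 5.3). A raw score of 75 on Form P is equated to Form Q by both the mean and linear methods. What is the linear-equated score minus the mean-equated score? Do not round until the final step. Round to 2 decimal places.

Mean-equated: 75 + (76.1 − 79.6) = 71.50
Linear-equated: (5.3/6.2)(75 − 79.6) + 76.1 = 72.168
Difference = 72.168 − 71.50 = 0.67

0.67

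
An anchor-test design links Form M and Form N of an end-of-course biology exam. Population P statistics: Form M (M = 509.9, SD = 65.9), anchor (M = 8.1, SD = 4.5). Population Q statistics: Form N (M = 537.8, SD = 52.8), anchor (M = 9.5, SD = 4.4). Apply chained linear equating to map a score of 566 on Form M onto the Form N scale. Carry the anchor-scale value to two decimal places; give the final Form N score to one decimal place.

567.0

Form M → anchor (Population P): v = (4.5/65.9)(566 − 509.9) + 8.1 = 11.93
anchor → Form N (Population Q): y = (52.8/4.4)(11.93 − 9.5) + 537.8 = 567.0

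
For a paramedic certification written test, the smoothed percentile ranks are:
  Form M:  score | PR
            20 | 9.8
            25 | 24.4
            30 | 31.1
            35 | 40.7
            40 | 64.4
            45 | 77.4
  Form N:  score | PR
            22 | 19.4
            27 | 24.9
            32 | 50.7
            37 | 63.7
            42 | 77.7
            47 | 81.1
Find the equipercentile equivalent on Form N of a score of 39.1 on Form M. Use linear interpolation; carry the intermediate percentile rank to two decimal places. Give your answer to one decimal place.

35.6

PR of 39.1 on Form M: 40.7 + (39.1 − 35)/(40 − 35) × (64.4 − 40.7) = 60.13
On Form N, PR 60.13 falls between score 32 (PR 50.7) and 37 (PR 63.7).
Interpolate: 32 + (60.13 − 50.7)/(63.7 − 50.7) × (37 − 32) = 35.6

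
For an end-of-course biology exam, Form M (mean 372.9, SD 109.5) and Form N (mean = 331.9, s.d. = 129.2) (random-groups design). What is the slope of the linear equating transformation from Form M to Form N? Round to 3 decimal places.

A = SD_Y / SD_X = 129.2 / 109.5 = 1.180

1.180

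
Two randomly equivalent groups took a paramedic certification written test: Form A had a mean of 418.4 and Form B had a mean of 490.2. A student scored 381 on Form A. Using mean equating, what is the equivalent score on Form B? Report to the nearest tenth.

Mean equating: y = x + (M_Y − M_X) = 381 + (490.2 − 418.4) = 452.8

452.8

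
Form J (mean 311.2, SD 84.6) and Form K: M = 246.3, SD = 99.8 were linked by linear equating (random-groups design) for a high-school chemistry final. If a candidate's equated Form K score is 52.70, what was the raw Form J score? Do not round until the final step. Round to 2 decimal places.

147.09

Invert y = (SD_Y/SD_X)(x − M_X) + M_Y:
x = (SD_X/SD_Y)(y − M_Y) + M_X = (84.6/99.8)(52.70 − 246.3) + 311.2
x = 0.847695 × -193.600 + 311.2 = 147.09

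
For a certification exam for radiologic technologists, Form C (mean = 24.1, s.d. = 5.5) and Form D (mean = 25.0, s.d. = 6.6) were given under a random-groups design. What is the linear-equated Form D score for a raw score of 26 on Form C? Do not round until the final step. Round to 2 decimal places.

27.28

Linear equating: y = (SD_Y/SD_X)(x − M_X) + M_Y
y = (6.6/5.5)(26 − 24.1) + 25.0
y = 1.200000 × 1.9 + 25.0 = 2.2800 + 25.0 = 27.28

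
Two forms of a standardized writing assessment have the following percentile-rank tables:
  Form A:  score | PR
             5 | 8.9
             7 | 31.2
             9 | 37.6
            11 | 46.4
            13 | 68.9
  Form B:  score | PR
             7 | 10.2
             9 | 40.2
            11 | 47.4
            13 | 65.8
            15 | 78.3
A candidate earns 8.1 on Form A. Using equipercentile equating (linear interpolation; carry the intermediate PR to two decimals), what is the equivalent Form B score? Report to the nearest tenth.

8.6

PR of 8.1 on Form A: 31.2 + (8.1 − 7)/(9 − 7) × (37.6 − 31.2) = 34.72
On Form B, PR 34.72 falls between score 7 (PR 10.2) and 9 (PR 40.2).
Interpolate: 7 + (34.72 − 10.2)/(40.2 − 10.2) × (9 − 7) = 8.6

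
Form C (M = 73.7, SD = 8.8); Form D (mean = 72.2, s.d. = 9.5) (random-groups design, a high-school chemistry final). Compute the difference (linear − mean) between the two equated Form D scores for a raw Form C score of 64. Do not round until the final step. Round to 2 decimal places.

-0.77

Mean-equated: 64 + (72.2 − 73.7) = 62.50
Linear-equated: (9.5/8.8)(64 − 73.7) + 72.2 = 61.728
Difference = 61.728 − 62.50 = -0.77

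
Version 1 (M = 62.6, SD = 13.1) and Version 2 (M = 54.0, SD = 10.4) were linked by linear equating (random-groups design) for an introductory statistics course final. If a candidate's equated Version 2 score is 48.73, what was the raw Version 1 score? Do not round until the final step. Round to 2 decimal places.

Invert y = (SD_Y/SD_X)(x − M_X) + M_Y:
x = (SD_X/SD_Y)(y − M_Y) + M_X = (13.1/10.4)(48.73 − 54.0) + 62.6
x = 1.259615 × -5.270 + 62.6 = 55.96

55.96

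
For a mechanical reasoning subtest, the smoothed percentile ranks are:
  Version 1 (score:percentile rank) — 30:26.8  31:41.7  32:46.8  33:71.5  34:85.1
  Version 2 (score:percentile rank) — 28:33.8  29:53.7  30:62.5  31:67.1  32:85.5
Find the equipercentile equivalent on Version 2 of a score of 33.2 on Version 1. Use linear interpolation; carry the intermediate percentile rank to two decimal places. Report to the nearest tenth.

PR of 33.2 on Version 1: 71.5 + (33.2 − 33)/(34 − 33) × (85.1 − 71.5) = 74.22
On Version 2, PR 74.22 falls between score 31 (PR 67.1) and 32 (PR 85.5).
Interpolate: 31 + (74.22 − 67.1)/(85.5 − 67.1) × (32 − 31) = 31.4

31.4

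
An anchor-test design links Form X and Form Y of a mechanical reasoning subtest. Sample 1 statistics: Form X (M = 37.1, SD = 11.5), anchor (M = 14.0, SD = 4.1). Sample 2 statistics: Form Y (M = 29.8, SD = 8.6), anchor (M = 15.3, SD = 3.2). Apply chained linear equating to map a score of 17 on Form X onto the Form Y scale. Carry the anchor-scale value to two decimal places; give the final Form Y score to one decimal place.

Form X → anchor (Sample 1): v = (4.1/11.5)(17 − 37.1) + 14.0 = 6.83
anchor → Form Y (Sample 2): y = (8.6/3.2)(6.83 − 15.3) + 29.8 = 7.0

7.0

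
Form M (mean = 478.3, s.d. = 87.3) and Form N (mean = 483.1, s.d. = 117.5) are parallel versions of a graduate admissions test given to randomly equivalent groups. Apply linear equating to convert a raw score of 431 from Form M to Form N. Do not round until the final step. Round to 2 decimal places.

Linear equating: y = (SD_Y/SD_X)(x − M_X) + M_Y
y = (117.5/87.3)(431 − 478.3) + 483.1
y = 1.345934 × -47.3 + 483.1 = -63.6627 + 483.1 = 419.44

419.44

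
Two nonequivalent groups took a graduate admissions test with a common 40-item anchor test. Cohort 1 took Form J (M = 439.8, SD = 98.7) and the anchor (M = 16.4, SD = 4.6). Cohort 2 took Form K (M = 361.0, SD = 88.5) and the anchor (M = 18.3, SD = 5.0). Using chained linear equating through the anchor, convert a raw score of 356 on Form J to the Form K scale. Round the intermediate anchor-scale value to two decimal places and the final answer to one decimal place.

Form J → anchor (Cohort 1): v = (4.6/98.7)(356 − 439.8) + 16.4 = 12.49
anchor → Form K (Cohort 2): y = (88.5/5.0)(12.49 − 18.3) + 361.0 = 258.2

258.2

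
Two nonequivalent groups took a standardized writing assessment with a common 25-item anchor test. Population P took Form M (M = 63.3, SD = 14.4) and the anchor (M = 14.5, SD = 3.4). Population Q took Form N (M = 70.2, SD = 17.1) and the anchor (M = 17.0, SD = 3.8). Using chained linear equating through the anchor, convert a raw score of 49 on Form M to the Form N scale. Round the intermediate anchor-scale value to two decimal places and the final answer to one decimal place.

Form M → anchor (Population P): v = (3.4/14.4)(49 − 63.3) + 14.5 = 11.12
anchor → Form N (Population Q): y = (17.1/3.8)(11.12 − 17.0) + 70.2 = 43.7

43.7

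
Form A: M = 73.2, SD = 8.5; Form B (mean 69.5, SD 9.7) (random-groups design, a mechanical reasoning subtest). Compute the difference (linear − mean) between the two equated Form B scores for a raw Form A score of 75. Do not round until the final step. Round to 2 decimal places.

Mean-equated: 75 + (69.5 − 73.2) = 71.30
Linear-equated: (9.7/8.5)(75 − 73.2) + 69.5 = 71.554
Difference = 71.554 − 71.30 = 0.25

0.25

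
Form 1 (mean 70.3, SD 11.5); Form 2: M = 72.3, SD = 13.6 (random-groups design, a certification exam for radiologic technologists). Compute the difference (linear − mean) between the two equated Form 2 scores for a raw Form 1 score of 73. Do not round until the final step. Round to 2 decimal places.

Mean-equated: 73 + (72.3 − 70.3) = 75.00
Linear-equated: (13.6/11.5)(73 − 70.3) + 72.3 = 75.493
Difference = 75.493 − 75.00 = 0.49

0.49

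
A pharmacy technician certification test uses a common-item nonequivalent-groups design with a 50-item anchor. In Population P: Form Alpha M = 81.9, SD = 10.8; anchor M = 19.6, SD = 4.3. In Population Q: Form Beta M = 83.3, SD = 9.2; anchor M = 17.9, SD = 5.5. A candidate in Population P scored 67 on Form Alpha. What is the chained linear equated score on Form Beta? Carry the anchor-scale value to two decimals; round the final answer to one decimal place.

Form Alpha → anchor (Population P): v = (4.3/10.8)(67 − 81.9) + 19.6 = 13.67
anchor → Form Beta (Population Q): y = (9.2/5.5)(13.67 − 17.9) + 83.3 = 76.2

76.2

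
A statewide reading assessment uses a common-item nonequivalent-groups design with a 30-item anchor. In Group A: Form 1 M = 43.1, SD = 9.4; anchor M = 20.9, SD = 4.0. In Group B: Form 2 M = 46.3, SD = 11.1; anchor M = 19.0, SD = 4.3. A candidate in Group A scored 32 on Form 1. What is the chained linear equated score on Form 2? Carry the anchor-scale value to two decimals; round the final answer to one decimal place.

39.0

Form 1 → anchor (Group A): v = (4.0/9.4)(32 − 43.1) + 20.9 = 16.18
anchor → Form 2 (Group B): y = (11.1/4.3)(16.18 − 19.0) + 46.3 = 39.0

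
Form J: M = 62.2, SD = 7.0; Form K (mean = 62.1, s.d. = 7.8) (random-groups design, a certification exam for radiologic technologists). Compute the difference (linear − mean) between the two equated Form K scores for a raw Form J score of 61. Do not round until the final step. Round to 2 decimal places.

Mean-equated: 61 + (62.1 − 62.2) = 60.90
Linear-equated: (7.8/7.0)(61 − 62.2) + 62.1 = 60.763
Difference = 60.763 − 60.90 = -0.14

-0.14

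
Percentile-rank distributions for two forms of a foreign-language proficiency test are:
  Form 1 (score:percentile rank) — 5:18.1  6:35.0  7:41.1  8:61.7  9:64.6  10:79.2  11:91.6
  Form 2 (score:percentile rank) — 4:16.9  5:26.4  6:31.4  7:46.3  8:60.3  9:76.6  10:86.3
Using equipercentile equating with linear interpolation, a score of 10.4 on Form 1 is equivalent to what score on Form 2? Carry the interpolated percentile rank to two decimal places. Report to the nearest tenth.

9.8

PR of 10.4 on Form 1: 79.2 + (10.4 − 10)/(11 − 10) × (91.6 − 79.2) = 84.16
On Form 2, PR 84.16 falls between score 9 (PR 76.6) and 10 (PR 86.3).
Interpolate: 9 + (84.16 − 76.6)/(86.3 − 76.6) × (10 − 9) = 9.8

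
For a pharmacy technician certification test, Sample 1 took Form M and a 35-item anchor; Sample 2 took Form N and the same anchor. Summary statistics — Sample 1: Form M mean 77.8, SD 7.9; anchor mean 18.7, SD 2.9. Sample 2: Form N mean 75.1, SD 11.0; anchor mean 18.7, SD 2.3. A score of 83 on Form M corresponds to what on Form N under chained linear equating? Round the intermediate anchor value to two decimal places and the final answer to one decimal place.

Form M → anchor (Sample 1): v = (2.9/7.9)(83 − 77.8) + 18.7 = 20.61
anchor → Form N (Sample 2): y = (11.0/2.3)(20.61 − 18.7) + 75.1 = 84.2

84.2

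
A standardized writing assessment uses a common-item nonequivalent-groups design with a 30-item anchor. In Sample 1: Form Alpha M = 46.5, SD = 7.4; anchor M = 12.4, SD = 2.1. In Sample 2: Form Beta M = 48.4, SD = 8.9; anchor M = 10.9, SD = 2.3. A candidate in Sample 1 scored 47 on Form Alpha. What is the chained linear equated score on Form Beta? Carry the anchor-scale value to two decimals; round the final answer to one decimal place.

Form Alpha → anchor (Sample 1): v = (2.1/7.4)(47 − 46.5) + 12.4 = 12.54
anchor → Form Beta (Sample 2): y = (8.9/2.3)(12.54 − 10.9) + 48.4 = 54.7

54.7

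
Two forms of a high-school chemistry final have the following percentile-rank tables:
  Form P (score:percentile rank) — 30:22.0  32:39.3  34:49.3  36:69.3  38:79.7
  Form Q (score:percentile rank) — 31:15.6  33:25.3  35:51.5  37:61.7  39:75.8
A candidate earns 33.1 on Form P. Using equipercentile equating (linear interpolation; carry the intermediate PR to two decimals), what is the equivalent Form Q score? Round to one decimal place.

34.5

PR of 33.1 on Form P: 39.3 + (33.1 − 32)/(34 − 32) × (49.3 − 39.3) = 44.80
On Form Q, PR 44.80 falls between score 33 (PR 25.3) and 35 (PR 51.5).
Interpolate: 33 + (44.80 − 25.3)/(51.5 − 25.3) × (35 − 33) = 34.5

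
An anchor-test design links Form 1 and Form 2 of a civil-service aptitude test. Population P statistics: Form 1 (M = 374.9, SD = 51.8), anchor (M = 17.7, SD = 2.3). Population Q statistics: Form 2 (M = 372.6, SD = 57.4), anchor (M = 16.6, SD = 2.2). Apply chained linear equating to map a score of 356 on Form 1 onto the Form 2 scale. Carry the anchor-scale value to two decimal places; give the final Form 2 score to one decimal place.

379.4

Form 1 → anchor (Population P): v = (2.3/51.8)(356 − 374.9) + 17.7 = 16.86
anchor → Form 2 (Population Q): y = (57.4/2.2)(16.86 − 16.6) + 372.6 = 379.4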